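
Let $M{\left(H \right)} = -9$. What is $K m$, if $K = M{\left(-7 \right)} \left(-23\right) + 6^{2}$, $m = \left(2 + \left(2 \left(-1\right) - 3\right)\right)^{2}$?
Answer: $2187$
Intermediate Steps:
$m = 9$ ($m = \left(2 - 5\right)^{2} = \left(-3\right)^{2} = 9$)
$K = 243$ ($K = \left(-9\right) \left(-23\right) + 6^{2} = 207 + 36 = 243$)
$K m = 243 \cdot 9 = 2187$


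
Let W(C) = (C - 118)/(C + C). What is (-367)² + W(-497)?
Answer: 133881481/994 ≈ 1.3469e+5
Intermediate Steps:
W(C) = (-118 + C)/(2*C) (W(C) = (-118 + C)/((2*C)) = (-118 + C)*(1/(2*C)) = (-118 + C)/(2*C))
(-367)² + W(-497) = (-367)² + (½)*(-118 - 497)/(-497) = 134689 + (½)*(-1/497)*(-615) = 134689 + 615/994 = 133881481/994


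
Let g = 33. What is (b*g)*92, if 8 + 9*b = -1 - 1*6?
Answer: -5060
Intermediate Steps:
b = -5/3 (b = -8/9 + (-1 - 1*6)/9 = -8/9 + (-1 - 6)/9 = -8/9 + (⅑)*(-7) = -8/9 - 7/9 = -5/3 ≈ -1.6667)
(b*g)*92 = -5/3*33*92 = -55*92 = -5060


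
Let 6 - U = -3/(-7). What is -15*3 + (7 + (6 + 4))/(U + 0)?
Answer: -1636/39 ≈ -41.949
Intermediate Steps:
U = 39/7 (U = 6 - (-3)/(-7) = 6 - (-3)*(-1)/7 = 6 - 1*3/7 = 6 - 3/7 = 39/7 ≈ 5.5714)
-15*3 + (7 + (6 + 4))/(U + 0) = -15*3 + (7 + (6 + 4))/(39/7 + 0) = -45 + (7 + 10)/(39/7) = -45 + 17*(7/39) = -45 + 119/39 = -1636/39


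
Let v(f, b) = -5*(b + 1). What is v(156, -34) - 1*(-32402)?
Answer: 32567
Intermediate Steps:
v(f, b) = -5 - 5*b (v(f, b) = -5*(1 + b) = -5 - 5*b)
v(156, -34) - 1*(-32402) = (-5 - 5*(-34)) - 1*(-32402) = (-5 + 170) + 32402 = 165 + 32402 = 32567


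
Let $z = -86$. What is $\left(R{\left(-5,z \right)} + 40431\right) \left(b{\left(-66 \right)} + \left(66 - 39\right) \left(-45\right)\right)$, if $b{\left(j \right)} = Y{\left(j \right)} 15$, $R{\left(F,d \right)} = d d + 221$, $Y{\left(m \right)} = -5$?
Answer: $-61981920$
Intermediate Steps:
$R{\left(F,d \right)} = 221 + d^{2}$ ($R{\left(F,d \right)} = d^{2} + 221 = 221 + d^{2}$)
$b{\left(j \right)} = -75$ ($b{\left(j \right)} = \left(-5\right) 15 = -75$)
$\left(R{\left(-5,z \right)} + 40431\right) \left(b{\left(-66 \right)} + \left(66 - 39\right) \left(-45\right)\right) = \left(\left(221 + \left(-86\right)^{2}\right) + 40431\right) \left(-75 + \left(66 - 39\right) \left(-45\right)\right) = \left(\left(221 + 7396\right) + 40431\right) \left(-75 + 27 \left(-45\right)\right) = \left(7617 + 40431\right) \left(-75 - 1215\right) = 48048 \left(-1290\right) = -61981920$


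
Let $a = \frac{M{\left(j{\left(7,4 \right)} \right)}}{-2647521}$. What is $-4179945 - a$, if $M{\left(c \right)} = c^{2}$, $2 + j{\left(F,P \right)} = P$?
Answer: $- \frac{11066492166341}{2647521} \approx -4.1799 \cdot 10^{6}$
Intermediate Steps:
$j{\left(F,P \right)} = -2 + P$
$a = - \frac{4}{2647521}$ ($a = \frac{\left(-2 + 4\right)^{2}}{-2647521} = 2^{2} \left(- \frac{1}{2647521}\right) = 4 \left(- \frac{1}{2647521}\right) = - \frac{4}{2647521} \approx -1.5108 \cdot 10^{-6}$)
$-4179945 - a = -4179945 - - \frac{4}{2647521} = -4179945 + \frac{4}{2647521} = - \frac{11066492166341}{2647521}$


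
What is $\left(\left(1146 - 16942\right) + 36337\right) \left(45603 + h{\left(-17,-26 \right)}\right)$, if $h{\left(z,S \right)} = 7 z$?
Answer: $934286844$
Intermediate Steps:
$\left(\left(1146 - 16942\right) + 36337\right) \left(45603 + h{\left(-17,-26 \right)}\right) = \left(\left(1146 - 16942\right) + 36337\right) \left(45603 + 7 \left(-17\right)\right) = \left(-15796 + 36337\right) \left(45603 - 119\right) = 20541 \cdot 45484 = 934286844$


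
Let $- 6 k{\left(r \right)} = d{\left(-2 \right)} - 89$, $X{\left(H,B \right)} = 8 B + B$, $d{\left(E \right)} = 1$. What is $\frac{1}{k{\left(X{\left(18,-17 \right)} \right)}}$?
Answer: $\frac{3}{44} \approx 0.068182$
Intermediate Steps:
$X{\left(H,B \right)} = 9 B$
$k{\left(r \right)} = \frac{44}{3}$ ($k{\left(r \right)} = - \frac{1 - 89}{6} = \left(- \frac{1}{6}\right) \left(-88\right) = \frac{44}{3}$)
$\frac{1}{k{\left(X{\left(18,-17 \right)} \right)}} = \frac{1}{\frac{44}{3}} = \frac{3}{44}$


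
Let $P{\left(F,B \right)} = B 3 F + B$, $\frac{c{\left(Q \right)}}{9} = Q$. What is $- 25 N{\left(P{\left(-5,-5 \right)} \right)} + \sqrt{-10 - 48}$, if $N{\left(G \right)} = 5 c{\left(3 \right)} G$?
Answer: $-236250 + i \sqrt{58} \approx -2.3625 \cdot 10^{5} + 7.6158 i$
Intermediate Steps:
$c{\left(Q \right)} = 9 Q$
$P{\left(F,B \right)} = B + 3 B F$ ($P{\left(F,B \right)} = 3 B F + B = B + 3 B F$)
$N{\left(G \right)} = 135 G$ ($N{\left(G \right)} = 5 \cdot 9 \cdot 3 G = 5 \cdot 27 G = 135 G$)
$- 25 N{\left(P{\left(-5,-5 \right)} \right)} + \sqrt{-10 - 48} = - 25 \cdot 135 \left(- 5 \left(1 + 3 \left(-5\right)\right)\right) + \sqrt{-10 - 48} = - 25 \cdot 135 \left(- 5 \left(1 - 15\right)\right) + \sqrt{-58} = - 25 \cdot 135 \left(\left(-5\right) \left(-14\right)\right) + i \sqrt{58} = - 25 \cdot 135 \cdot 70 + i \sqrt{58} = \left(-25\right) 9450 + i \sqrt{58} = -236250 + i \sqrt{58}$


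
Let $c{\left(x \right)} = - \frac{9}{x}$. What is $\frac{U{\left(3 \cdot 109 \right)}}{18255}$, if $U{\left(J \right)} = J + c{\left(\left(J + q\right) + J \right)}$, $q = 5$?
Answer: $\frac{71828}{4010015} \approx 0.017912$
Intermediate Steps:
$U{\left(J \right)} = J - \frac{9}{5 + 2 J}$ ($U{\left(J \right)} = J - \frac{9}{\left(J + 5\right) + J} = J - \frac{9}{\left(5 + J\right) + J} = J - \frac{9}{5 + 2 J}$)
$\frac{U{\left(3 \cdot 109 \right)}}{18255} = \frac{3 \cdot 109 - \frac{9}{5 + 2 \cdot 3 \cdot 109}}{18255} = \left(327 - \frac{9}{5 + 2 \cdot 327}\right) \frac{1}{18255} = \left(327 - \frac{9}{5 + 654}\right) \frac{1}{18255} = \left(327 - \frac{9}{659}\right) \frac{1}{18255} = \frac{215484}{659} \cdot \frac{1}{18255} = \frac{71828}{4010015}$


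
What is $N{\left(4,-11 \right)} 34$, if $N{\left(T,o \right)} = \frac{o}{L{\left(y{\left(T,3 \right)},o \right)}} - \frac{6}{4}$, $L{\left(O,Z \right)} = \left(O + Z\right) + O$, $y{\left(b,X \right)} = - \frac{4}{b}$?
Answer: $- \frac{289}{13} \approx -22.231$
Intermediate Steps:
$L{\left(O,Z \right)} = Z + 2 O$
$N{\left(T,o \right)} = - \frac{3}{2} + \frac{o}{o - \frac{8}{T}}$ ($N{\left(T,o \right)} = \frac{o}{o + 2 \left(- \frac{4}{T}\right)} - \frac{6}{4} = \frac{o}{o - \frac{8}{T}} - \frac{3}{2} = - \frac{3}{2} + \frac{o}{o - \frac{8}{T}}$)
$N{\left(4,-11 \right)} 34 = \frac{24 - 4 \left(-11\right)}{2 \left(-8 + 4 \left(-11\right)\right)} 34 = \frac{24 + 44}{2 \left(-8 - 44\right)} 34 = \frac{1}{2} \frac{1}{-52} \cdot 68 \cdot 34 = \frac{1}{2} \left(- \frac{1}{52}\right) 68 \cdot 34 = \left(- \frac{17}{26}\right) 34 = - \frac{289}{13}$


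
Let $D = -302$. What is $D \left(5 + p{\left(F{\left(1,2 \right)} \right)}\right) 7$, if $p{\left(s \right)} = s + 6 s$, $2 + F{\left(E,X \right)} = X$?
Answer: $-10570$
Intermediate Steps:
$F{\left(E,X \right)} = -2 + X$
$p{\left(s \right)} = 7 s$
$D \left(5 + p{\left(F{\left(1,2 \right)} \right)}\right) 7 = - 302 \left(5 + 7 \left(-2 + 2\right)\right) 7 = - 302 \left(5 + 7 \cdot 0\right) 7 = - 302 \left(5 + 0\right) 7 = - 302 \cdot 5 \cdot 7 = \left(-302\right) 35 = -10570$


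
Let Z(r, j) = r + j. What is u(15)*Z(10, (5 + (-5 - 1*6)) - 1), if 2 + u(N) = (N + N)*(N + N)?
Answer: 2694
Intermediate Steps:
u(N) = -2 + 4*N² (u(N) = -2 + (N + N)*(N + N) = -2 + (2*N)*(2*N) = -2 + 4*N²)
Z(r, j) = j + r
u(15)*Z(10, (5 + (-5 - 1*6)) - 1) = (-2 + 4*15²)*(((5 + (-5 - 1*6)) - 1) + 10) = (-2 + 4*225)*(((5 + (-5 - 6)) - 1) + 10) = (-2 + 900)*(((5 - 11) - 1) + 10) = 898*((-6 - 1) + 10) = 898*(-7 + 10) = 898*3 = 2694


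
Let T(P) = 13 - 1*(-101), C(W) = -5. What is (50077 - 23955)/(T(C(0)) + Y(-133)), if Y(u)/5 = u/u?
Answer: 26122/119 ≈ 219.51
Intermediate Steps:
Y(u) = 5 (Y(u) = 5*(u/u) = 5*1 = 5)
T(P) = 114 (T(P) = 13 + 101 = 114)
(50077 - 23955)/(T(C(0)) + Y(-133)) = (50077 - 23955)/(114 + 5) = 26122/119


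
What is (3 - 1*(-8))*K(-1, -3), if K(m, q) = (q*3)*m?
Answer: 99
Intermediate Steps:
K(m, q) = 3*m*q (K(m, q) = (3*q)*m = 3*m*q)
(3 - 1*(-8))*K(-1, -3) = (3 - 1*(-8))*(3*(-1)*(-3)) = (3 + 8)*9 = 11*9 = 99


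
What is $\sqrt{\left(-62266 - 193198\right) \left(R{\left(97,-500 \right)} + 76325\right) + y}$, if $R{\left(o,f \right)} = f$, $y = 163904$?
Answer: $2 i \sqrt{4842598474} \approx 1.3918 \cdot 10^{5} i$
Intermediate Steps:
$\sqrt{\left(-62266 - 193198\right) \left(R{\left(97,-500 \right)} + 76325\right) + y} = \sqrt{\left(-62266 - 193198\right) \left(-500 + 76325\right) + 163904} = \sqrt{\left(-255464\right) 75825 + 163904} = \sqrt{-19370557800 + 163904} = \sqrt{-19370393896} = 2 i \sqrt{4842598474}$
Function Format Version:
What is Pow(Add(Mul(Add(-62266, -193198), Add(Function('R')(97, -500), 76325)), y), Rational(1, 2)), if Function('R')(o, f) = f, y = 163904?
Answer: Mul(2, I, Pow(4842598474, Rational(1, 2))) ≈ Mul(1.3918e+5, I)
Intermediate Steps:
Pow(Add(Mul(Add(-62266, -193198), Add(Function('R')(97, -500), 76325)), y), Rational(1, 2)) = Pow(Add(Mul(Add(-62266, -193198), Add(-500, 76325)), 163904), Rational(1, 2)) = Pow(Add(Mul(-255464, 75825), 163904), Rational(1, 2)) = Pow(Add(-19370557800, 163904), Rational(1, 2)) = Pow(-19370393896, Rational(1, 2)) = Mul(2, I, Pow(4842598474, Rational(1, 2)))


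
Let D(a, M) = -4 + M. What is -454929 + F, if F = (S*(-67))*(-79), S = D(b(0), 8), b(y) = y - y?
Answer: -433757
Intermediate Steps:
b(y) = 0
S = 4 (S = -4 + 8 = 4)
F = 21172 (F = (4*(-67))*(-79) = -268*(-79) = 21172)
-454929 + F = -454929 + 21172 = -433757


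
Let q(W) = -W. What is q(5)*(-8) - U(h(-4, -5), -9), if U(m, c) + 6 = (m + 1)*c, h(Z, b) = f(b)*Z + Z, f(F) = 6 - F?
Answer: -377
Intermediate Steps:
h(Z, b) = Z + Z*(6 - b) (h(Z, b) = (6 - b)*Z + Z = Z*(6 - b) + Z = Z + Z*(6 - b))
U(m, c) = -6 + c*(1 + m) (U(m, c) = -6 + (m + 1)*c = -6 + (1 + m)*c = -6 + c*(1 + m))
q(5)*(-8) - U(h(-4, -5), -9) = -1*5*(-8) - (-6 - 9 - (-36)*(7 - 1*(-5))) = -5*(-8) - (-6 - 9 - (-36)*(7 + 5)) = 40 - (-6 - 9 - (-36)*12) = 40 - (-6 - 9 - 9*(-48)) = 40 - (-6 - 9 + 432) = 40 - 1*417 = 40 - 417 = -377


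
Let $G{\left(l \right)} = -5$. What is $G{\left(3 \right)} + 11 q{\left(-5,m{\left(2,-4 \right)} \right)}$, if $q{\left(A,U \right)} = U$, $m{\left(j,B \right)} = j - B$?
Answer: $61$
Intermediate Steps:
$G{\left(3 \right)} + 11 q{\left(-5,m{\left(2,-4 \right)} \right)} = -5 + 11 \left(2 - -4\right) = -5 + 11 \left(2 + 4\right) = -5 + 11 \cdot 6 = -5 + 66 = 61$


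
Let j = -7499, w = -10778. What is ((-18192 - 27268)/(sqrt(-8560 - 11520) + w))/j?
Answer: -122491970/217818511159 - 45460*I*sqrt(1255)/217818511159 ≈ -0.00056236 - 7.3936e-6*I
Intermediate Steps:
((-18192 - 27268)/(sqrt(-8560 - 11520) + w))/j = ((-18192 - 27268)/(sqrt(-8560 - 11520) - 10778))/(-7499) = -45460/(sqrt(-20080) - 10778)*(-1/7499) = -45460/(4*I*sqrt(1255) - 10778)*(-1/7499) = -45460/(-10778 + 4*I*sqrt(1255))*(-1/7499) = 45460/(7499*(-10778 + 4*I*sqrt(1255)))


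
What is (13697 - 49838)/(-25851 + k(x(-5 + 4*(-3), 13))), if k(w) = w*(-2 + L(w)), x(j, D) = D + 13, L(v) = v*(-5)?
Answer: 12047/9761 ≈ 1.2342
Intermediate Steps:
L(v) = -5*v
x(j, D) = 13 + D
k(w) = w*(-2 - 5*w)
(13697 - 49838)/(-25851 + k(x(-5 + 4*(-3), 13))) = (13697 - 49838)/(-25851 - (13 + 13)*(2 + 5*(13 + 13))) = -36141/(-25851 - 1*26*(2 + 5*26)) = -36141/(-25851 - 1*26*(2 + 130)) = -36141/(-25851 - 1*26*132) = -36141/(-25851 - 3432) = -36141/(-29283) = -36141*(-1/29283) = 12047/9761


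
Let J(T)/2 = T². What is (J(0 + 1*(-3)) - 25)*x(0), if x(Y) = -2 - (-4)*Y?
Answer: 14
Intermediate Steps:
x(Y) = -2 + 4*Y
J(T) = 2*T²
(J(0 + 1*(-3)) - 25)*x(0) = (2*(0 + 1*(-3))² - 25)*(-2 + 4*0) = (2*(0 - 3)² - 25)*(-2 + 0) = (2*(-3)² - 25)*(-2) = (2*9 - 25)*(-2) = (18 - 25)*(-2) = -7*(-2) = 14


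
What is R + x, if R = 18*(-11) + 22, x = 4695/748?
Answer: -126953/748 ≈ -169.72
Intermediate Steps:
x = 4695/748 (x = 4695*(1/748) = 4695/748 ≈ 6.2767)
R = -176 (R = -198 + 22 = -176)
R + x = -176 + 4695/748 = -126953/748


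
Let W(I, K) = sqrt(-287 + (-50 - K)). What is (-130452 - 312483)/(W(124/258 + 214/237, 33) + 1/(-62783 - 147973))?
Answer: 93351208860/16434693868321 + 19674327374498160*I*sqrt(370)/16434693868321 ≈ 0.0056801 + 23027.0*I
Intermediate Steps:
W(I, K) = sqrt(-337 - K)
(-130452 - 312483)/(W(124/258 + 214/237, 33) + 1/(-62783 - 147973)) = (-130452 - 312483)/(sqrt(-337 - 1*33) + 1/(-62783 - 147973)) = -442935/(sqrt(-337 - 33) + 1/(-210756)) = -442935/(sqrt(-370) - 1/210756) = -442935/(I*sqrt(370) - 1/210756) = -442935/(-1/210756 + I*sqrt(370))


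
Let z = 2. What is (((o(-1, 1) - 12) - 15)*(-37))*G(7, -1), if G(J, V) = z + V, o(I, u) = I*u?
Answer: 1036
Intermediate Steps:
G(J, V) = 2 + V
(((o(-1, 1) - 12) - 15)*(-37))*G(7, -1) = (((-1*1 - 12) - 15)*(-37))*(2 - 1) = (((-1 - 12) - 15)*(-37))*1 = ((-13 - 15)*(-37))*1 = -28*(-37)*1 = 1036*1 = 1036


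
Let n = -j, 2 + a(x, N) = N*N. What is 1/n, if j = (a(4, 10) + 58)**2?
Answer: -1/24336 ≈ -4.1091e-5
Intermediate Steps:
a(x, N) = -2 + N**2 (a(x, N) = -2 + N*N = -2 + N**2)
j = 24336 (j = ((-2 + 10**2) + 58)**2 = ((-2 + 100) + 58)**2 = (98 + 58)**2 = 156**2 = 24336)
n = -24336 (n = -1*24336 = -24336)
1/n = 1/(-24336) = -1/24336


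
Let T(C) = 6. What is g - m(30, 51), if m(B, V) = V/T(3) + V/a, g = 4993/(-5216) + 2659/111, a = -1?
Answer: 37921601/578976 ≈ 65.498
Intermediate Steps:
g = 13315121/578976 (g = 4993*(-1/5216) + 2659*(1/111) = -4993/5216 + 2659/111 = 13315121/578976 ≈ 22.998)
m(B, V) = -5*V/6 (m(B, V) = V/6 + V/(-1) = V*(⅙) + V*(-1) = V/6 - V = -5*V/6)
g - m(30, 51) = 13315121/578976 - (-5)*51/6 = 13315121/578976 - 1*(-85/2) = 13315121/578976 + 85/2 = 37921601/578976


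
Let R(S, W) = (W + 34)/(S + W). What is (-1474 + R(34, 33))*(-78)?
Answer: 114894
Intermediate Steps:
R(S, W) = (34 + W)/(S + W)
(-1474 + R(34, 33))*(-78) = (-1474 + (34 + 33)/(34 + 33))*(-78) = (-1474 + 67/67)*(-78) = (-1474 + (1/67)*67)*(-78) = (-1474 + 1)*(-78) = -1473*(-78) = 114894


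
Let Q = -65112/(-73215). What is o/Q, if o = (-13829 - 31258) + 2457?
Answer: -520192575/10852 ≈ -47935.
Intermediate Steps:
Q = 21704/24405 (Q = -65112*(-1/73215) = 21704/24405 ≈ 0.88933)
o = -42630 (o = -45087 + 2457 = -42630)
o/Q = -42630/21704/24405 = -42630*24405/21704 = -520192575/10852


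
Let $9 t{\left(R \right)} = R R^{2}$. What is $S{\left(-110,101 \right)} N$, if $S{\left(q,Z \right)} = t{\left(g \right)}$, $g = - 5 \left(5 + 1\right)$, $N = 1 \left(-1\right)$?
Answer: $3000$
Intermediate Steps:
$N = -1$
$g = -30$ ($g = \left(-5\right) 6 = -30$)
$t{\left(R \right)} = \frac{R^{3}}{9}$ ($t{\left(R \right)} = \frac{R R^{2}}{9} = \frac{R^{3}}{9}$)
$S{\left(q,Z \right)} = -3000$ ($S{\left(q,Z \right)} = \frac{\left(-30\right)^{3}}{9} = \frac{1}{9} \left(-27000\right) = -3000$)
$S{\left(-110,101 \right)} N = \left(-3000\right) \left(-1\right) = 3000$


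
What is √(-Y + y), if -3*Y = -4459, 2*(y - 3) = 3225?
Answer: 5*√186/6 ≈ 11.365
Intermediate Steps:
y = 3231/2 (y = 3 + (½)*3225 = 3 + 3225/2 = 3231/2 ≈ 1615.5)
Y = 4459/3 (Y = -⅓*(-4459) = 4459/3 ≈ 1486.3)
√(-Y + y) = √(-1*4459/3 + 3231/2) = √(-4459/3 + 3231/2) = √(775/6) = 5*√186/6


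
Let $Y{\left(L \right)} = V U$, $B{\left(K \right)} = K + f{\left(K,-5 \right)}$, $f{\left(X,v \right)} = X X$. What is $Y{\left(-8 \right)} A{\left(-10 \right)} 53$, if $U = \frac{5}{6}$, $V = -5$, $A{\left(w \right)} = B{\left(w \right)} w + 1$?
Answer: $\frac{1191175}{6} \approx 1.9853 \cdot 10^{5}$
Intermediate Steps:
$f{\left(X,v \right)} = X^{2}$
$B{\left(K \right)} = K + K^{2}$
$A{\left(w \right)} = 1 + w^{2} \left(1 + w\right)$ ($A{\left(w \right)} = w \left(1 + w\right) w + 1 = w^{2} \left(1 + w\right) + 1 = 1 + w^{2} \left(1 + w\right)$)
$U = \frac{5}{6}$ ($U = 5 \cdot \frac{1}{6} = \frac{5}{6} \approx 0.83333$)
$Y{\left(L \right)} = - \frac{25}{6}$ ($Y{\left(L \right)} = \left(-5\right) \frac{5}{6} = - \frac{25}{6}$)
$Y{\left(-8 \right)} A{\left(-10 \right)} 53 = - \frac{25 \left(1 + \left(-10\right)^{2} \left(1 - 10\right)\right)}{6} \cdot 53 = - \frac{25 \left(1 + 100 \left(-9\right)\right)}{6} \cdot 53 = - \frac{25 \left(1 - 900\right)}{6} \cdot 53 = \left(- \frac{25}{6}\right) \left(-899\right) 53 = \frac{22475}{6} \cdot 53 = \frac{1191175}{6}$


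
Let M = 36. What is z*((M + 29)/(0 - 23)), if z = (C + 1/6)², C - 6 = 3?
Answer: -196625/828 ≈ -237.47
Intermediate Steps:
C = 9 (C = 6 + 3 = 9)
z = 3025/36 (z = (9 + 1/6)² = (9 + ⅙)² = (55/6)² = 3025/36 ≈ 84.028)
z*((M + 29)/(0 - 23)) = 3025*((36 + 29)/(0 - 23))/36 = 3025*(65/(-23))/36 = 3025*(65*(-1/23))/36 = (3025/36)*(-65/23) = -196625/828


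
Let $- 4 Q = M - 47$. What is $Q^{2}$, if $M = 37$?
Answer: $\frac{25}{4} \approx 6.25$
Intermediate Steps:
$Q = \frac{5}{2}$ ($Q = - \frac{37 - 47}{4} = \left(- \frac{1}{4}\right) \left(-10\right) = \frac{5}{2} \approx 2.5$)
$Q^{2} = \left(\frac{5}{2}\right)^{2} = \frac{25}{4}$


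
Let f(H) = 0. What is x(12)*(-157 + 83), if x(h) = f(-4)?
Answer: 0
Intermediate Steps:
x(h) = 0
x(12)*(-157 + 83) = 0*(-157 + 83) = 0*(-74) = 0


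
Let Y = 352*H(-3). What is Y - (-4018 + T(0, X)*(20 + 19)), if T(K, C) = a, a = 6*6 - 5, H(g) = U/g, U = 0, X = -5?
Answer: 2809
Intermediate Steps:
H(g) = 0 (H(g) = 0/g = 0)
a = 31 (a = 36 - 5 = 31)
T(K, C) = 31
Y = 0 (Y = 352*0 = 0)
Y - (-4018 + T(0, X)*(20 + 19)) = 0 - (-4018 + 31*(20 + 19)) = 0 - (-4018 + 31*39) = 0 - (-4018 + 1209) = 0 - 1*(-2809) = 0 + 2809 = 2809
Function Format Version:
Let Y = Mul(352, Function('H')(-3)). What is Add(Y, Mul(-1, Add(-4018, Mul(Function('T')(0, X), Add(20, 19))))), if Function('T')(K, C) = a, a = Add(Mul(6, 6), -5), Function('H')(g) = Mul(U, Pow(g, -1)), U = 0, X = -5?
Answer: 2809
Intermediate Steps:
Function('H')(g) = 0 (Function('H')(g) = Mul(0, Pow(g, -1)) = 0)
a = 31 (a = Add(36, -5) = 31)
Function('T')(K, C) = 31
Y = 0 (Y = Mul(352, 0) = 0)
Add(Y, Mul(-1, Add(-4018, Mul(Function('T')(0, X), Add(20, 19))))) = Add(0, Mul(-1, Add(-4018, Mul(31, Add(20, 19))))) = Add(0, Mul(-1, Add(-4018, Mul(31, 39)))) = Add(0, Mul(-1, Add(-4018, 1209))) = Add(0, Mul(-1, -2809)) = Add(0, 2809) = 2809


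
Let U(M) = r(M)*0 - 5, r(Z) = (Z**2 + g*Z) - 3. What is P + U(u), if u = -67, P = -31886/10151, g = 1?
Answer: -82641/10151 ≈ -8.1412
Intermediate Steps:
r(Z) = -3 + Z + Z**2 (r(Z) = (Z**2 + 1*Z) - 3 = (Z**2 + Z) - 3 = (Z + Z**2) - 3 = -3 + Z + Z**2)
P = -31886/10151 (P = -31886*1/10151 = -31886/10151 ≈ -3.1412)
U(M) = -5 (U(M) = (-3 + M + M**2)*0 - 5 = 0 - 5 = -5)
P + U(u) = -31886/10151 - 5 = -82641/10151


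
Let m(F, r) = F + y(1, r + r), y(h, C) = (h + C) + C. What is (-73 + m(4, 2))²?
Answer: 3600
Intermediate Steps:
y(h, C) = h + 2*C (y(h, C) = (C + h) + C = h + 2*C)
m(F, r) = 1 + F + 4*r (m(F, r) = F + (1 + 2*(r + r)) = F + (1 + 2*(2*r)) = F + (1 + 4*r) = 1 + F + 4*r)
(-73 + m(4, 2))² = (-73 + (1 + 4 + 4*2))² = (-73 + (1 + 4 + 8))² = (-73 + 13)² = (-60)² = 3600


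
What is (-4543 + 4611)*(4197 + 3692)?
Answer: 536452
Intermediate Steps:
(-4543 + 4611)*(4197 + 3692) = 68*7889 = 536452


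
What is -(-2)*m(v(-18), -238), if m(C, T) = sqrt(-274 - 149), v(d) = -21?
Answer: 6*I*sqrt(47) ≈ 41.134*I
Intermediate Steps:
m(C, T) = 3*I*sqrt(47) (m(C, T) = sqrt(-423) = 3*I*sqrt(47))
-(-2)*m(v(-18), -238) = -(-2)*3*I*sqrt(47) = -(-6)*I*sqrt(47) = 6*I*sqrt(47)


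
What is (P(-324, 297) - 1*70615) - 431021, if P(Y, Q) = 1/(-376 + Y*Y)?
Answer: -52471125599/104600 ≈ -5.0164e+5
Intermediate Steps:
P(Y, Q) = 1/(-376 + Y**2)
(P(-324, 297) - 1*70615) - 431021 = (1/(-376 + (-324)**2) - 1*70615) - 431021 = (1/(-376 + 104976) - 70615) - 431021 = (1/104600 - 70615) - 431021 = -7386328999/104600 - 431021 = -52471125599/104600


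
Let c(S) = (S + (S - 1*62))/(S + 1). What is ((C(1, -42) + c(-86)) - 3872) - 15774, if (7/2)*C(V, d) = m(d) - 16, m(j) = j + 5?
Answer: -11696742/595 ≈ -19658.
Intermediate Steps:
m(j) = 5 + j
C(V, d) = -22/7 + 2*d/7 (C(V, d) = 2*((5 + d) - 16)/7 = 2*(-11 + d)/7 = -22/7 + 2*d/7)
c(S) = (-62 + 2*S)/(1 + S) (c(S) = (S + (S - 62))/(1 + S) = (S + (-62 + S))/(1 + S) = (-62 + 2*S)/(1 + S))
((C(1, -42) + c(-86)) - 3872) - 15774 = (((-22/7 + (2/7)*(-42)) + 2*(-31 - 86)/(1 - 86)) - 3872) - 15774 = (((-22/7 - 12) + 2*(-117)/(-85)) - 3872) - 15774 = ((-106/7 + 2*(-1/85)*(-117)) - 3872) - 15774 = ((-106/7 + 234/85) - 3872) - 15774 = (-7372/595 - 3872) - 15774 = -2311212/595 - 15774 = -11696742/595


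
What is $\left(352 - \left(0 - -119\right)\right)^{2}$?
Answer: $54289$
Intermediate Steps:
$\left(352 - \left(0 - -119\right)\right)^{2} = \left(352 - \left(0 + 119\right)\right)^{2} = \left(352 - 119\right)^{2} = 233^{2} = 54289$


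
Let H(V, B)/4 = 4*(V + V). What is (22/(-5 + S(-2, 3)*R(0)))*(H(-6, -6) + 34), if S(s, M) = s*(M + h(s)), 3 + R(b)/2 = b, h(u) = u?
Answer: -3476/7 ≈ -496.57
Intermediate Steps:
R(b) = -6 + 2*b
S(s, M) = s*(M + s)
H(V, B) = 32*V (H(V, B) = 4*(4*(V + V)) = 4*(4*(2*V)) = 4*(8*V) = 32*V)
(22/(-5 + S(-2, 3)*R(0)))*(H(-6, -6) + 34) = (22/(-5 + (-2*(3 - 2))*(-6 + 2*0)))*(32*(-6) + 34) = (22/(-5 + (-2*1)*(-6 + 0)))*(-192 + 34) = (22/(-5 - 2*(-6)))*(-158) = (22/(-5 + 12))*(-158) = (22/7)*(-158) = -3476/7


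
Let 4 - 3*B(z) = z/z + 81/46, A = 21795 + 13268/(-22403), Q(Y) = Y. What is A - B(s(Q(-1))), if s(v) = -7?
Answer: 22459539725/1030538 ≈ 21794.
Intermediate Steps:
A = 488260117/22403 (A = 21795 + 13268*(-1/22403) = 21795 - 13268/22403 = 488260117/22403 ≈ 21794.)
B(z) = 19/46 (B(z) = 4/3 - (z/z + 81/46)/3 = 4/3 - (1 + 81*(1/46))/3 = 4/3 - (1 + 81/46)/3 = 4/3 - ⅓*127/46 = 4/3 - 127/138 = 19/46)
A - B(s(Q(-1))) = 488260117/22403 - 1*19/46 = 488260117/22403 - 19/46 = 22459539725/1030538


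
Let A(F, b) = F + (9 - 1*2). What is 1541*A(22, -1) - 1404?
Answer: 43285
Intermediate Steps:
A(F, b) = 7 + F (A(F, b) = F + (9 - 2) = F + 7 = 7 + F)
1541*A(22, -1) - 1404 = 1541*(7 + 22) - 1404 = 1541*29 - 1404 = 44689 - 1404 = 43285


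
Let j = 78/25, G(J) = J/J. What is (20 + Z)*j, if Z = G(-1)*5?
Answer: 78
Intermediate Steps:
G(J) = 1
j = 78/25 (j = 78*(1/25) = 78/25 ≈ 3.1200)
Z = 5 (Z = 1*5 = 5)
(20 + Z)*j = (20 + 5)*(78/25) = 25*(78/25) = 78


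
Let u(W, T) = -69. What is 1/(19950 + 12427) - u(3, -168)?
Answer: 2234014/32377 ≈ 69.000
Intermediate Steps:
1/(19950 + 12427) - u(3, -168) = 1/(19950 + 12427) - 1*(-69) = 1/32377 + 69 = 2234014/32377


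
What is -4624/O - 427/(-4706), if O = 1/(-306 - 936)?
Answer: 27026596075/4706 ≈ 5.7430e+6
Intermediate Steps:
O = -1/1242 (O = 1/(-1242) = -1/1242 ≈ -0.00080515)
-4624/O - 427/(-4706) = -4624/(-1/1242) - 427/(-4706) = -4624*(-1242) - 427*(-1/4706) = 5743008 + 427/4706 = 27026596075/4706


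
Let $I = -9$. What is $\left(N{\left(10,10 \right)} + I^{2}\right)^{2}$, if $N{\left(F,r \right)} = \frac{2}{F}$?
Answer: $\frac{164836}{25} \approx 6593.4$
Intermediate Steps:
$\left(N{\left(10,10 \right)} + I^{2}\right)^{2} = \left(\frac{2}{10} + \left(-9\right)^{2}\right)^{2} = \left(2 \cdot \frac{1}{10} + 81\right)^{2} = \left(\frac{1}{5} + 81\right)^{2} = \left(\frac{406}{5}\right)^{2} = \frac{164836}{25}$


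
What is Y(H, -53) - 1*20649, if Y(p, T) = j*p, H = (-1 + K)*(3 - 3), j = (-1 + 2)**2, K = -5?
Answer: -20649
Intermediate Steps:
j = 1 (j = 1**2 = 1)
H = 0 (H = (-1 - 5)*(3 - 3) = -6*0 = 0)
Y(p, T) = p (Y(p, T) = 1*p = p)
Y(H, -53) - 1*20649 = 0 - 1*20649 = 0 - 20649 = -20649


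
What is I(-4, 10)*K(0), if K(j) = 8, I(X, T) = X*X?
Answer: 128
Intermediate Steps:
I(X, T) = X**2
I(-4, 10)*K(0) = (-4)**2*8 = 16*8 = 128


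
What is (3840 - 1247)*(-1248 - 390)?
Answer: -4247334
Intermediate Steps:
(3840 - 1247)*(-1248 - 390) = 2593*(-1638) = -4247334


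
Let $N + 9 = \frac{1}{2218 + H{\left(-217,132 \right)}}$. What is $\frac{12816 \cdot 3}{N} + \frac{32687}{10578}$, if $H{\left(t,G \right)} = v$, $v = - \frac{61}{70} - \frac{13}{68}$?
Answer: $- \frac{2144339093955731}{502290184182} \approx -4269.1$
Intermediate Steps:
$v = - \frac{2529}{2380}$ ($v = \left(-61\right) \frac{1}{70} - \frac{13}{68} = - \frac{61}{70} - \frac{13}{68} = - \frac{2529}{2380} \approx -1.0626$)
$H{\left(t,G \right)} = - \frac{2529}{2380}$
$N = - \frac{47484419}{5276311}$ ($N = -9 + \frac{1}{2218 - \frac{2529}{2380}} = -9 + \frac{1}{\frac{5276311}{2380}} = -9 + \frac{2380}{5276311} = - \frac{47484419}{5276311} \approx -8.9995$)
$\frac{12816 \cdot 3}{N} + \frac{32687}{10578} = \frac{12816 \cdot 3}{- \frac{47484419}{5276311}} + \frac{32687}{10578} = 38448 \left(- \frac{5276311}{47484419}\right) + 32687 \cdot \frac{1}{10578} = - \frac{202863605328}{47484419} + \frac{32687}{10578} = - \frac{2144339093955731}{502290184182}$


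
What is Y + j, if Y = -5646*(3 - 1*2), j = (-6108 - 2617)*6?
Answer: -57996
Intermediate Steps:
j = -52350 (j = -8725*6 = -52350)
Y = -5646 (Y = -5646*(3 - 2) = -5646*1 = -5646)
Y + j = -5646 - 52350 = -57996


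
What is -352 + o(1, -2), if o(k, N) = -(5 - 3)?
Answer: -354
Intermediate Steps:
o(k, N) = -2 (o(k, N) = -1*2 = -2)
-352 + o(1, -2) = -352 - 2 = -354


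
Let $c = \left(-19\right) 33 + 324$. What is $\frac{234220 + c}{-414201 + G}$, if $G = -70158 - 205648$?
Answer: $- \frac{233917}{690007} \approx -0.33901$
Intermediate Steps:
$G = -275806$
$c = -303$ ($c = -627 + 324 = -303$)
$\frac{234220 + c}{-414201 + G} = \frac{234220 - 303}{-414201 - 275806} = \frac{233917}{-690007} = 233917 \left(- \frac{1}{690007}\right) = - \frac{233917}{690007}$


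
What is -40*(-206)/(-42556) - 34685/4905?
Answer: -75823603/10436859 ≈ -7.2650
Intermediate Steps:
-40*(-206)/(-42556) - 34685/4905 = 8240*(-1/42556) - 34685*1/4905 = -2060/10639 - 6937/981 = -75823603/10436859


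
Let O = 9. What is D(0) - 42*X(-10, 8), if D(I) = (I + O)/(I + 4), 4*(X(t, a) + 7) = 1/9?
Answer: 3541/12 ≈ 295.08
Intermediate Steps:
X(t, a) = -251/36 (X(t, a) = -7 + (1/9)/4 = -7 + (1*(⅑))/4 = -7 + (¼)*(⅑) = -7 + 1/36 = -251/36)
D(I) = (9 + I)/(4 + I) (D(I) = (I + 9)/(I + 4) = (9 + I)/(4 + I))
D(0) - 42*X(-10, 8) = (9 + 0)/(4 + 0) - 42*(-251/36) = 9/4 + 1757/6 = 3541/12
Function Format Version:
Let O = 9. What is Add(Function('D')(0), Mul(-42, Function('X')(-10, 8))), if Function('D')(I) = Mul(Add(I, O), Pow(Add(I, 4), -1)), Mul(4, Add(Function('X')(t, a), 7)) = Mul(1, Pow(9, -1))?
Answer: Rational(3541, 12) ≈ 295.08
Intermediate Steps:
Function('X')(t, a) = Rational(-251, 36) (Function('X')(t, a) = Add(-7, Mul(Rational(1, 4), Mul(1, Pow(9, -1)))) = Add(-7, Mul(Rational(1, 4), Mul(1, Rational(1, 9)))) = Add(-7, Mul(Rational(1, 4), Rational(1, 9))) = Add(-7, Rational(1, 36)) = Rational(-251, 36))
Function('D')(I) = Mul(Pow(Add(4, I), -1), Add(9, I)) (Function('D')(I) = Mul(Add(I, 9), Pow(Add(I, 4), -1)) = Mul(Add(9, I), Pow(Add(4, I), -1)) = Mul(Pow(Add(4, I), -1), Add(9, I)))
Add(Function('D')(0), Mul(-42, Function('X')(-10, 8))) = Add(Mul(Pow(Add(4, 0), -1), Add(9, 0)), Mul(-42, Rational(-251, 36))) = Add(Mul(Pow(4, -1), 9), Rational(1757, 6)) = Add(Mul(Rational(1, 4), 9), Rational(1757, 6)) = Add(Rational(9, 4), Rational(1757, 6)) = Rational(3541, 12)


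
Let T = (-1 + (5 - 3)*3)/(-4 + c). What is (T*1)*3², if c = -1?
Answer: -9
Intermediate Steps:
T = -1 (T = (-1 + (5 - 3)*3)/(-4 - 1) = (-1 + 2*3)/(-5) = (-1 + 6)*(-⅕) = 5*(-⅕) = -1)
(T*1)*3² = -1*1*3² = -1*9 = -9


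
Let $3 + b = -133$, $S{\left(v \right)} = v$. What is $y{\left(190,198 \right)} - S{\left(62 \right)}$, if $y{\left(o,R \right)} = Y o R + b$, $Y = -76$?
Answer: $-2859318$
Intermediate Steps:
$b = -136$ ($b = -3 - 133 = -136$)
$y{\left(o,R \right)} = -136 - 76 R o$ ($y{\left(o,R \right)} = - 76 o R - 136 = - 76 R o - 136 = -136 - 76 R o$)
$y{\left(190,198 \right)} - S{\left(62 \right)} = \left(-136 - 15048 \cdot 190\right) - 62 = \left(-136 - 2859120\right) - 62 = -2859256 - 62 = -2859318$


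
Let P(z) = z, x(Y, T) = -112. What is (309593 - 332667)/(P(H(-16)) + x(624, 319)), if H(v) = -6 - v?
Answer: 11537/51 ≈ 226.22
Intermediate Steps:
(309593 - 332667)/(P(H(-16)) + x(624, 319)) = (309593 - 332667)/((-6 - 1*(-16)) - 112) = -23074/((-6 + 16) - 112) = -23074/(10 - 112) = -23074/(-102) = -23074*(-1/102) = 11537/51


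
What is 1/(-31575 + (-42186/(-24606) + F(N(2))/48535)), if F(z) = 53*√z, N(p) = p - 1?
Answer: -199042035/6284410788187 ≈ -3.1672e-5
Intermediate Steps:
N(p) = -1 + p
1/(-31575 + (-42186/(-24606) + F(N(2))/48535)) = 1/(-31575 + (-42186/(-24606) + (53*√(-1 + 2))/48535)) = 1/(-31575 + (-42186*(-1/24606) + (53*√1)*(1/48535))) = 1/(-31575 + (7031/4101 + (53*1)*(1/48535))) = 1/(-31575 + (7031/4101 + 53*(1/48535))) = 1/(-31575 + (7031/4101 + 53/48535)) = 1/(-31575 + 341466938/199042035) = 1/(-6284410788187/199042035) = -199042035/6284410788187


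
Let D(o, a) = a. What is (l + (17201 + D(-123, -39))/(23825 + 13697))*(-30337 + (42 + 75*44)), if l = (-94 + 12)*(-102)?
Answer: -4236206167075/18761 ≈ -2.2580e+8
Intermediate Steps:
l = 8364 (l = -82*(-102) = 8364)
(l + (17201 + D(-123, -39))/(23825 + 13697))*(-30337 + (42 + 75*44)) = (8364 + (17201 - 39)/(23825 + 13697))*(-30337 + (42 + 75*44)) = (8364 + 17162/37522)*(-30337 + (42 + 3300)) = (8364 + 17162*(1/37522))*(-30337 + 3342) = (8364 + 8581/18761)*(-26995) = (156925585/18761)*(-26995) = -4236206167075/18761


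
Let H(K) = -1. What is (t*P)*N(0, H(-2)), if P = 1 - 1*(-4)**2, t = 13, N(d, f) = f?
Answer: 195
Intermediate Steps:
P = -15 (P = 1 - 1*16 = 1 - 16 = -15)
(t*P)*N(0, H(-2)) = (13*(-15))*(-1) = -195*(-1) = 195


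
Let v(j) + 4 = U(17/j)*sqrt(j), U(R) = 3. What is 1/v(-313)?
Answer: -4/2833 - 3*I*sqrt(313)/2833 ≈ -0.0014119 - 0.018735*I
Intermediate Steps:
v(j) = -4 + 3*sqrt(j)
1/v(-313) = 1/(-4 + 3*sqrt(-313)) = 1/(-4 + 3*(I*sqrt(313))) = 1/(-4 + 3*I*sqrt(313))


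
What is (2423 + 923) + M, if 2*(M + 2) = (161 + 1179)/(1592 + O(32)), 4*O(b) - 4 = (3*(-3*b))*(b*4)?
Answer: 25490642/7623 ≈ 3343.9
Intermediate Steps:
O(b) = 1 - 9*b² (O(b) = 1 + ((3*(-3*b))*(b*4))/4 = 1 + ((-9*b)*(4*b))/4 = 1 + (-36*b²)/4 = 1 - 9*b²)
M = -15916/7623 (M = -2 + ((161 + 1179)/(1592 + (1 - 9*32²)))/2 = -2 + (1340/(1592 + (1 - 9*1024)))/2 = -2 + (1340/(1592 + (1 - 9216)))/2 = -2 + (1340/(1592 - 9215))/2 = -2 + (1340/(-7623))/2 = -2 + (1340*(-1/7623))/2 = -2 + (½)*(-1340/7623) = -2 - 670/7623 = -15916/7623 ≈ -2.0879)
(2423 + 923) + M = (2423 + 923) - 15916/7623 = 3346 - 15916/7623 = 25490642/7623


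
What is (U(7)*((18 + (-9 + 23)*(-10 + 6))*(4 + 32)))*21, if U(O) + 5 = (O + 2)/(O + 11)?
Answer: 129276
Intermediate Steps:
U(O) = -5 + (2 + O)/(11 + O) (U(O) = -5 + (O + 2)/(O + 11) = -5 + (2 + O)/(11 + O))
(U(7)*((18 + (-9 + 23)*(-10 + 6))*(4 + 32)))*21 = (((-53 - 4*7)/(11 + 7))*((18 + (-9 + 23)*(-10 + 6))*(4 + 32)))*21 = (((-53 - 28)/18)*((18 + 14*(-4))*36))*21 = (((1/18)*(-81))*((18 - 56)*36))*21 = -(-171)*36*21 = -9/2*(-1368)*21 = 6156*21 = 129276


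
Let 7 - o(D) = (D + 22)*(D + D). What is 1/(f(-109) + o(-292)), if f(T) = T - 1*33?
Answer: -1/157815 ≈ -6.3365e-6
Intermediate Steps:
f(T) = -33 + T (f(T) = T - 33 = -33 + T)
o(D) = 7 - 2*D*(22 + D) (o(D) = 7 - (D + 22)*(D + D) = 7 - (22 + D)*2*D = 7 - 2*D*(22 + D))
1/(f(-109) + o(-292)) = 1/((-33 - 109) + (7 - 44*(-292) - 2*(-292)²)) = 1/(-142 + (7 + 12848 - 2*85264)) = 1/(-142 + (7 + 12848 - 170528)) = 1/(-142 - 157673) = 1/(-157815) = -1/157815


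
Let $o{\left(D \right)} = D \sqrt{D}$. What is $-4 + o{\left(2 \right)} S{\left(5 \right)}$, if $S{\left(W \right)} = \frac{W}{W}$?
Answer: $-4 + 2 \sqrt{2} \approx -1.1716$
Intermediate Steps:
$S{\left(W \right)} = 1$
$o{\left(D \right)} = D^{\frac{3}{2}}$
$-4 + o{\left(2 \right)} S{\left(5 \right)} = -4 + 2^{\frac{3}{2}} \cdot 1 = -4 + 2 \sqrt{2} \cdot 1 = -4 + 2 \sqrt{2}$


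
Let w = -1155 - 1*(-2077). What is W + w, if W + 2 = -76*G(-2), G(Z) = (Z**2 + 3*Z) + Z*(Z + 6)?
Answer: 1680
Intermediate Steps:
G(Z) = Z**2 + 3*Z + Z*(6 + Z) (G(Z) = (Z**2 + 3*Z) + Z*(6 + Z) = Z**2 + 3*Z + Z*(6 + Z))
W = 758 (W = -2 - (-152)*(9 + 2*(-2)) = -2 - (-152)*(9 - 4) = -2 - (-152)*5 = -2 - 76*(-10) = -2 + 760 = 758)
w = 922 (w = -1155 + 2077 = 922)
W + w = 758 + 922 = 1680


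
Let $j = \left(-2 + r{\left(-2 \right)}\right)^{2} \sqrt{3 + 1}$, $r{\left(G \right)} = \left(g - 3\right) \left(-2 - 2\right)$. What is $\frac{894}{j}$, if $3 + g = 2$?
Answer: $\frac{447}{196} \approx 2.2806$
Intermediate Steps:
$g = -1$ ($g = -3 + 2 = -1$)
$r{\left(G \right)} = 16$ ($r{\left(G \right)} = \left(-1 - 3\right) \left(-2 - 2\right) = \left(-4\right) \left(-4\right) = 16$)
$j = 392$ ($j = \left(-2 + 16\right)^{2} \sqrt{3 + 1} = 14^{2} \sqrt{4} = 196 \cdot 2 = 392$)
$\frac{894}{j} = \frac{894}{392} = 894 \cdot \frac{1}{392} = \frac{447}{196}$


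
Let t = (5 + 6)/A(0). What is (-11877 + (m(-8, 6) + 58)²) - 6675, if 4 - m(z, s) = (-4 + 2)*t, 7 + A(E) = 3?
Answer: -61439/4 ≈ -15360.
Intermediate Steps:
A(E) = -4 (A(E) = -7 + 3 = -4)
t = -11/4 (t = (5 + 6)/(-4) = 11*(-¼) = -11/4 ≈ -2.7500)
m(z, s) = -3/2 (m(z, s) = 4 - (-4 + 2)*(-11)/4 = 4 - (-2)*(-11)/4 = 4 - 1*11/2 = 4 - 11/2 = -3/2)
(-11877 + (m(-8, 6) + 58)²) - 6675 = (-11877 + (-3/2 + 58)²) - 6675 = (-11877 + (113/2)²) - 6675 = (-11877 + 12769/4) - 6675 = -34739/4 - 6675 = -61439/4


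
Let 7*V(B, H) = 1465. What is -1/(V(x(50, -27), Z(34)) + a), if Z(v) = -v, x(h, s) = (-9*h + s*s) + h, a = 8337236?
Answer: -7/58362117 ≈ -1.1994e-7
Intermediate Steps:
x(h, s) = s**2 - 8*h (x(h, s) = (-9*h + s**2) + h = (s**2 - 9*h) + h = s**2 - 8*h)
V(B, H) = 1465/7 (V(B, H) = (1/7)*1465 = 1465/7)
-1/(V(x(50, -27), Z(34)) + a) = -1/(1465/7 + 8337236) = -1/58362117/7 = -1*7/58362117 = -7/58362117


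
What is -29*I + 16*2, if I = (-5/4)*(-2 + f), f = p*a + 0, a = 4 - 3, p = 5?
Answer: 563/4 ≈ 140.75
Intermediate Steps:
a = 1
f = 5 (f = 5*1 + 0 = 5 + 0 = 5)
I = -15/4 (I = (-5/4)*(-2 + 5) = -5*¼*3 = -5/4*3 = -15/4 ≈ -3.7500)
-29*I + 16*2 = -29*(-15/4) + 16*2 = 435/4 + 32 = 563/4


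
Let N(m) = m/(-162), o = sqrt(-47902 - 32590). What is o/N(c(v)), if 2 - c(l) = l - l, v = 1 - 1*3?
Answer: -162*I*sqrt(20123) ≈ -22981.0*I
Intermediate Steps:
v = -2 (v = 1 - 3 = -2)
o = 2*I*sqrt(20123) (o = sqrt(-80492) = 2*I*sqrt(20123) ≈ 283.71*I)
c(l) = 2 (c(l) = 2 - (l - l) = 2 - 1*0 = 2 + 0 = 2)
N(m) = -m/162 (N(m) = m*(-1/162) = -m/162)
o/N(c(v)) = (2*I*sqrt(20123))/((-1/162*2)) = (2*I*sqrt(20123))/(-1/81) = (2*I*sqrt(20123))*(-81) = -162*I*sqrt(20123)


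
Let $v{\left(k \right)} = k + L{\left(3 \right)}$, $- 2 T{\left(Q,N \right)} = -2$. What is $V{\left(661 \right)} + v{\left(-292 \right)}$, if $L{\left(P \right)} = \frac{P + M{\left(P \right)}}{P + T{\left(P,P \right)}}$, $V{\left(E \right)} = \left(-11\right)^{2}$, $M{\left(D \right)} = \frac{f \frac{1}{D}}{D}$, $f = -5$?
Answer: $- \frac{3067}{18} \approx -170.39$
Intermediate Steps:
$T{\left(Q,N \right)} = 1$ ($T{\left(Q,N \right)} = \left(- \frac{1}{2}\right) \left(-2\right) = 1$)
$M{\left(D \right)} = - \frac{5}{D^{2}}$ ($M{\left(D \right)} = \frac{\left(-5\right) \frac{1}{D}}{D} = - \frac{5}{D^{2}}$)
$V{\left(E \right)} = 121$
$L{\left(P \right)} = \frac{P - \frac{5}{P^{2}}}{1 + P}$ ($L{\left(P \right)} = \frac{P - \frac{5}{P^{2}}}{P + 1} = \frac{P - \frac{5}{P^{2}}}{1 + P}$)
$v{\left(k \right)} = \frac{11}{18} + k$ ($v{\left(k \right)} = k + \frac{-5 + 3^{3}}{9 \left(1 + 3\right)} = k + \frac{-5 + 27}{9 \cdot 4} = k + \frac{1}{9} \cdot \frac{1}{4} \cdot 22 = k + \frac{11}{18} = \frac{11}{18} + k$)
$V{\left(661 \right)} + v{\left(-292 \right)} = 121 + \left(\frac{11}{18} - 292\right) = 121 - \frac{5245}{18} = - \frac{3067}{18}$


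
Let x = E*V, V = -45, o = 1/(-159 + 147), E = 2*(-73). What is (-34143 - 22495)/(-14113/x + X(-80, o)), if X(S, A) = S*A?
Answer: -372111660/29687 ≈ -12535.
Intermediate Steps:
E = -146
o = -1/12 (o = 1/(-12) = -1/12 ≈ -0.083333)
X(S, A) = A*S
x = 6570 (x = -146*(-45) = 6570)
(-34143 - 22495)/(-14113/x + X(-80, o)) = (-34143 - 22495)/(-14113/6570 - 1/12*(-80)) = -56638/(-14113*1/6570 + 20/3) = -56638/(-14113/6570 + 20/3) = -56638/29687/6570 = -56638*6570/29687 = -372111660/29687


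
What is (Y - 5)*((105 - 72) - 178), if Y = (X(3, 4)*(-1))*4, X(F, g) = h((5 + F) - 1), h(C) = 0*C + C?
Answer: 4785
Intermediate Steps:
h(C) = C (h(C) = 0 + C = C)
X(F, g) = 4 + F (X(F, g) = (5 + F) - 1 = 4 + F)
Y = -28 (Y = ((4 + 3)*(-1))*4 = (7*(-1))*4 = -7*4 = -28)
(Y - 5)*((105 - 72) - 178) = (-28 - 5)*((105 - 72) - 178) = -33*(33 - 178) = -33*(-145) = 4785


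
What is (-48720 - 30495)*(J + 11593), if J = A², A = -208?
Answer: -4345497255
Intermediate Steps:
J = 43264 (J = (-208)² = 43264)
(-48720 - 30495)*(J + 11593) = (-48720 - 30495)*(43264 + 11593) = -79215*54857 = -4345497255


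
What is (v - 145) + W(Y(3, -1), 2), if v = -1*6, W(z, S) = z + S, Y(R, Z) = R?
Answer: -146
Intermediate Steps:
W(z, S) = S + z
v = -6
(v - 145) + W(Y(3, -1), 2) = (-6 - 145) + (2 + 3) = -151 + 5 = -146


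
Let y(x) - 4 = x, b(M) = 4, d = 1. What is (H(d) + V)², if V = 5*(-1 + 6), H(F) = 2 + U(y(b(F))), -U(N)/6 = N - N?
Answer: 729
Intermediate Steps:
y(x) = 4 + x
U(N) = 0 (U(N) = -6*(N - N) = -6*0 = 0)
H(F) = 2 (H(F) = 2 + 0 = 2)
V = 25 (V = 5*5 = 25)
(H(d) + V)² = (2 + 25)² = 27² = 729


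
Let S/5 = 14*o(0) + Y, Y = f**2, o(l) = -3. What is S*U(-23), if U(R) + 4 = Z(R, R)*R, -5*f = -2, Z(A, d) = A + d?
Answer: -1102484/5 ≈ -2.2050e+5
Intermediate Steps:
f = 2/5 (f = -1/5*(-2) = 2/5 ≈ 0.40000)
Y = 4/25 (Y = (2/5)**2 = 4/25 ≈ 0.16000)
U(R) = -4 + 2*R**2 (U(R) = -4 + (R + R)*R = -4 + (2*R)*R = -4 + 2*R**2)
S = -1046/5 (S = 5*(14*(-3) + 4/25) = 5*(-42 + 4/25) = 5*(-1046/25) = -1046/5 ≈ -209.20)
S*U(-23) = -1046*(-4 + 2*(-23)**2)/5 = -1046*(-4 + 2*529)/5 = -1046*(-4 + 1058)/5 = -1046/5*1054 = -1102484/5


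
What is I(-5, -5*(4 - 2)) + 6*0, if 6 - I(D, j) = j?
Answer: 16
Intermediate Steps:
I(D, j) = 6 - j
I(-5, -5*(4 - 2)) + 6*0 = (6 - (-5)*(4 - 2)) + 6*0 = (6 - (-5)*2) + 0 = (6 - 1*(-10)) + 0 = (6 + 10) + 0 = 16 + 0 = 16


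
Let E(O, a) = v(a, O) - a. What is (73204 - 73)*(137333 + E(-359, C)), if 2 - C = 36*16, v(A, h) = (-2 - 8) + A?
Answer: 10042568313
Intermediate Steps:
v(A, h) = -10 + A
C = -574 (C = 2 - 36*16 = 2 - 1*576 = 2 - 576 = -574)
E(O, a) = -10 (E(O, a) = (-10 + a) - a = -10)
(73204 - 73)*(137333 + E(-359, C)) = (73204 - 73)*(137333 - 10) = 73131*137323 = 10042568313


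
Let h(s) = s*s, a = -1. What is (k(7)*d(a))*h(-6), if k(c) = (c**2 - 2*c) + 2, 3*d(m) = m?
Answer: -444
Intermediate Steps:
d(m) = m/3
h(s) = s**2
k(c) = 2 + c**2 - 2*c
(k(7)*d(a))*h(-6) = ((2 + 7**2 - 2*7)*((1/3)*(-1)))*(-6)**2 = ((2 + 49 - 14)*(-1/3))*36 = (37*(-1/3))*36 = -37/3*36 = -444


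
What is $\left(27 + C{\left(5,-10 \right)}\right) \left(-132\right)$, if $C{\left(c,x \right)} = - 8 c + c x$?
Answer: $8316$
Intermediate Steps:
$\left(27 + C{\left(5,-10 \right)}\right) \left(-132\right) = \left(27 + 5 \left(-8 - 10\right)\right) \left(-132\right) = \left(27 + 5 \left(-18\right)\right) \left(-132\right) = \left(27 - 90\right) \left(-132\right) = \left(-63\right) \left(-132\right) = 8316$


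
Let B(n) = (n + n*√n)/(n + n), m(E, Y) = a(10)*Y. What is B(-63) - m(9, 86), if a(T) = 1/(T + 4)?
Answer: -79/14 + 3*I*√7/2 ≈ -5.6429 + 3.9686*I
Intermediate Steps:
a(T) = 1/(4 + T)
m(E, Y) = Y/14 (m(E, Y) = Y/(4 + 10) = Y/14)
B(n) = (n + n^(3/2))/(2*n) (B(n) = (n + n^(3/2))/((2*n)) = (n + n^(3/2))*(1/(2*n)) = (n + n^(3/2))/(2*n))
B(-63) - m(9, 86) = (½ + √(-63)/2) - 86/14 = (½ + (3*I*√7)/2) - 1*43/7 = (½ + 3*I*√7/2) - 43/7 = -79/14 + 3*I*√7/2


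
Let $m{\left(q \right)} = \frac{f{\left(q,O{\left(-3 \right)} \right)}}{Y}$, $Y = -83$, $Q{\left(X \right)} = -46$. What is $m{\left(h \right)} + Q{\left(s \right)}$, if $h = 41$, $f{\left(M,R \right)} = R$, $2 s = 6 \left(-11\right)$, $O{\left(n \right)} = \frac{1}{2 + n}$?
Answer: $- \frac{3817}{83} \approx -45.988$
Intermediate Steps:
$s = -33$ ($s = \frac{6 \left(-11\right)}{2} = \frac{1}{2} \left(-66\right) = -33$)
$m{\left(q \right)} = \frac{1}{83}$ ($m{\left(q \right)} = \frac{1}{\left(2 - 3\right) \left(-83\right)} = \frac{1}{-1} \left(- \frac{1}{83}\right) = \left(-1\right) \left(- \frac{1}{83}\right) = \frac{1}{83}$)
$m{\left(h \right)} + Q{\left(s \right)} = \frac{1}{83} - 46 = - \frac{3817}{83}$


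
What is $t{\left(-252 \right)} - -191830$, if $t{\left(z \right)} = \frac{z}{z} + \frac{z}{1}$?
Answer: $191579$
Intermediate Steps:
$t{\left(z \right)} = 1 + z$ ($t{\left(z \right)} = 1 + z 1 = 1 + z$)
$t{\left(-252 \right)} - -191830 = \left(1 - 252\right) - -191830 = -251 + 191830 = 191579$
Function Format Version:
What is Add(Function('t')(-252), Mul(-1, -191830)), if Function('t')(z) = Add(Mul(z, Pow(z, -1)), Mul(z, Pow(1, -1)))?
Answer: 191579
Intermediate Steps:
Function('t')(z) = Add(1, z) (Function('t')(z) = Add(1, Mul(z, 1)) = Add(1, z))
Add(Function('t')(-252), Mul(-1, -191830)) = Add(Add(1, -252), Mul(-1, -191830)) = Add(-251, 191830) = 191579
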